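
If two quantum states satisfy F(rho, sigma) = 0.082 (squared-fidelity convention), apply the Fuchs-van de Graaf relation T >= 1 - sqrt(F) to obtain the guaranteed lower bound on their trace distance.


Fuchs-van de Graaf (squared-fidelity convention): 1 - sqrt(F) <= T <= sqrt(1 - F).
Lower bound: T >= 1 - sqrt(F)
sqrt(F) = sqrt(0.082) = 0.2864
T >= 1 - 0.2864
T >= 0.7136

0.7136


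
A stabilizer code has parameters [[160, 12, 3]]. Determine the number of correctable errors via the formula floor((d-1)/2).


Code parameters: [[160, 12, 3]], distance d = 3.
Number of correctable errors = floor((d-1)/2)
= floor((3 - 1)/2)
= floor(2/2)
= 1

1


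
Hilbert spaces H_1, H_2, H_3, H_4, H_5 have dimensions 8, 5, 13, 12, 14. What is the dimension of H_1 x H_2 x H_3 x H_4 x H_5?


dim(H_1 x H_2 x H_3 x H_4 x H_5) = 8 * 5 * 13 * 12 * 14
= 40 * 13 * 12 * 14
= 520 * 12 * 14
= 6240 * 14
= 87360

87360


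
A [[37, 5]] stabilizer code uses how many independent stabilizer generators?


For an [[n,k]] stabilizer code:
Number of stabilizer generators = n - k
= 37 - 5
= 32

32


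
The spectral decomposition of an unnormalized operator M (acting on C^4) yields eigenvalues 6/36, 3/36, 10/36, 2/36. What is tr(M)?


tr(M) = sum of eigenvalues
= 6/36 + 3/36 + 10/36 + 2/36
= 21/36
= 0.5833

0.5833


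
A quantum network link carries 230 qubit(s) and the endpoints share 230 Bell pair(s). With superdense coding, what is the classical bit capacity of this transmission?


Superdense coding allows 2 classical bits per shared entangled pair.
230 pair(s) -> 2 * 230 = 460 classical bits

460


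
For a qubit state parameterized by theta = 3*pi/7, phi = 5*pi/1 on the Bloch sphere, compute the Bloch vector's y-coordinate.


theta = 1.3464, phi = 15.7080
r_y = sin(theta)*sin(phi) = 0.9749 * 0.0000
r_y = 0.0000

0.0000


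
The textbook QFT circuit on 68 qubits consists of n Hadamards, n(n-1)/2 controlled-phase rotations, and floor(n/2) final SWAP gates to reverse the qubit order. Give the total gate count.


Hadamard gates: 68
Controlled rotations: n*(n-1)/2 = 68*67/2 = 2278
SWAP gates: floor(n/2) = floor(68/2) = 34
Total = 68 + 2278 + 34
= 2380

2380


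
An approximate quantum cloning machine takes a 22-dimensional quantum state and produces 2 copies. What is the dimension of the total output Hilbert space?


Output space = H^(tensor 2) where dim(H) = 22
dim = 22^2
= 484

484


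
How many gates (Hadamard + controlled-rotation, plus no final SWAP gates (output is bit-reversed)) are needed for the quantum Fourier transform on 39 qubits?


Hadamard gates: 39
Controlled rotations: n*(n-1)/2 = 39*38/2 = 741
SWAP gates: 0 (omitted)
Total = 39 + 741
= 780

780


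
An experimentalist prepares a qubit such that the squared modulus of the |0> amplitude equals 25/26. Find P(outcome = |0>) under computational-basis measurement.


|alpha|^2 = 25/26 = 0.9615
|beta|^2 = 1 - 25/26 = 1/26 = 0.0385
P(|0>) = |alpha|^2 = 0.9615

0.9615


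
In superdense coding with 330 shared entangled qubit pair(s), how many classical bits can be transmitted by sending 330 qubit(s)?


Superdense coding allows 2 classical bits per shared entangled pair.
330 pair(s) -> 2 * 330 = 660 classical bits

660


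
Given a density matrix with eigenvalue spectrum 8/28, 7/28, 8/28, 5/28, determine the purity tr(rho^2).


tr(rho^2) = sum of eigenvalues squared
= (8/28)^2 + (7/28)^2 + (8/28)^2 + (5/28)^2
= (64 + 49 + 64 + 25) / 784
= 202/784
= 0.2577

0.2577


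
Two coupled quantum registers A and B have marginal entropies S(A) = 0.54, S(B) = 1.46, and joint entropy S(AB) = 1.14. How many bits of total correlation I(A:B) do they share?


I(A:B) = S(A) + S(B) - S(AB)
= 0.54 + 1.46 - 1.14
= 0.8600

0.8600


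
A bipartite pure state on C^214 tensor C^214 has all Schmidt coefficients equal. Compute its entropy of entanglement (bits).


For a maximally entangled state in d x d:
S = log2(d) = log2(214)
= 7.7415

7.7415


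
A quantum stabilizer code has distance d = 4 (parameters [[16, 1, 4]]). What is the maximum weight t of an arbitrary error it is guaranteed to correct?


Code parameters: [[16, 1, 4]], distance d = 4.
Number of correctable errors = floor((d-1)/2)
= floor((4 - 1)/2)
= floor(3/2)
= 1

1


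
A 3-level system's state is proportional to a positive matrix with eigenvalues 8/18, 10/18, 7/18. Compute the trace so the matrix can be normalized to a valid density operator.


tr(M) = sum of eigenvalues
= 8/18 + 10/18 + 7/18
= 25/18
= 1.3889

1.3889


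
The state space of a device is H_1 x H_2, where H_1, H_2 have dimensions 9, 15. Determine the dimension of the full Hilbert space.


dim(H_1 x H_2) = 9 * 15
= 135

135


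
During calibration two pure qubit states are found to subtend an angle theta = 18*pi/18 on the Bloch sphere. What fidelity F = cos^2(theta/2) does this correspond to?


For states separated by angle theta on Bloch sphere:
F = cos^2(theta/2)
theta = 18*pi/18 = 3.1416
theta/2 = 1.5708
cos(theta/2) = 0.0000
F = 0.0000

0.0000


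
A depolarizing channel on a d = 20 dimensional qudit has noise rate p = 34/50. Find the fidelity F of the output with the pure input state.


F = (1-p) + p/d
= (1 - 0.6800) + 0.6800/20
= 0.3200 + 0.0340
= 0.3540

0.3540


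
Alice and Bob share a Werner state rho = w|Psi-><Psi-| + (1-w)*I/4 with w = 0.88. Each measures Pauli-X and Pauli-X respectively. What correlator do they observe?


|Psi-> = (|01> - |10>)/sqrt(2)
For the pure Bell state, <X_A X_B> = -1 (Bell-state Pauli correlator).
The maximally-mixed part I/4 has tr(I/4 * P tensor P) = 0 for any traceless Pauli P.
So <X_A X_B>_rho = w * (-1) + (1 - w) * 0
= 0.88 * (-1)
= -0.8800

-0.8800


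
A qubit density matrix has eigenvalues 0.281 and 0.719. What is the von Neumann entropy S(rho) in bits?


S = -p*log2(p) - (1-p)*log2(1-p)
p = 0.2810, 1-p = 0.7190
= -0.2810 * log2(0.2810) - 0.7190 * log2(0.7190)
= -(-0.5146) - (-0.3422)
= 0.8568

0.8568


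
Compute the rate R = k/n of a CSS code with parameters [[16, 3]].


Code rate R = k/n
= 3/16
= 0.1875

0.1875


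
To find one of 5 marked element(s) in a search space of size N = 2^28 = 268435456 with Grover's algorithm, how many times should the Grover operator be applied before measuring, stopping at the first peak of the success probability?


After j Grover iterations the success probability is P(j) = sin^2((2j+1)*theta), where sin(theta) = sqrt(k/N).
N = 2^28 = 268435456, k = 5
sin(theta) = sqrt(k/N) = 0.0001364787584
theta = arcsin(sqrt(k/N)) = 0.0001364787588 rad
P(j) reaches its first maximum when (2j+1)*theta is as close as possible to pi/2, i.e. j = round(pi/(4*theta) - 1/2).
pi/(4*theta) - 1/2 = 5754.2282
(For comparison, the common estimate pi/4 * sqrt(N/k) = 5754.7282; the exact maximiser is used here.)
Optimal iterations = 5754

5754


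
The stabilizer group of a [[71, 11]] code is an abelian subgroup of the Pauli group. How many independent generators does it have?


For an [[n,k]] stabilizer code:
Number of stabilizer generators = n - k
= 71 - 11
= 60

60


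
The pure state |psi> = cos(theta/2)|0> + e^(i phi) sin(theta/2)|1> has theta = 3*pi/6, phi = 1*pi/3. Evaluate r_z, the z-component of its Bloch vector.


theta = 1.5708, phi = 1.0472
r_z = cos(theta) = 0.0000

0.0000


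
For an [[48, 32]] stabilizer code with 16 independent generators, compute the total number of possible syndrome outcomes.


Each stabilizer generator gives a binary (+1 or -1) measurement outcome.
With 16 independent generators:
Total syndromes = 2^16
= 65536

65536


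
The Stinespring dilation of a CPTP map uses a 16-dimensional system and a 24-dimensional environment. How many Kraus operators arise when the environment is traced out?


Tracing out the environment in an orthonormal basis {|i>_E} gives Kraus operators K_i = <i|_E U |0>_E.
Number of Kraus operators = dim(H_env) = d_env
= 24

24


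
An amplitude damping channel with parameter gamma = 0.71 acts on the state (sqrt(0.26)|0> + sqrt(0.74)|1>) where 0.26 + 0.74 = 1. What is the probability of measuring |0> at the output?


For amplitude damping with parameter gamma on state sqrt(a)|0> + sqrt(b)|1>:
alpha^2 = 0.26, beta^2 = 0.74
P(|0>) = alpha^2 + gamma * beta^2
= 0.26 + 0.71 * 0.74
= 0.26 + 0.5254
= 0.7854

0.7854


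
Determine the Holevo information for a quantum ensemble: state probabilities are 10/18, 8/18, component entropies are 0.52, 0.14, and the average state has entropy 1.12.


chi = S(rho) - sum_i p_i * S(rho_i)
Weighted entropy = 10/18 * 0.52 + 8/18 * 0.14
= 0.3511
chi = 1.12 - 0.3511
= 0.7689

0.7689


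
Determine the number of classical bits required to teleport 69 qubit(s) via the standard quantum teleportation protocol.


Quantum teleportation requires 2 classical bits per qubit teleported.
69 qubit(s) -> 2 * 69 = 138 classical bits

138


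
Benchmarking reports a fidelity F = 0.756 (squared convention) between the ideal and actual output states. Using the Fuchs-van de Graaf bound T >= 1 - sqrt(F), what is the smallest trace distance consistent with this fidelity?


Fuchs-van de Graaf (squared-fidelity convention): 1 - sqrt(F) <= T <= sqrt(1 - F).
Lower bound: T >= 1 - sqrt(F)
sqrt(F) = sqrt(0.756) = 0.8695
T >= 1 - 0.8695
T >= 0.1305

0.1305


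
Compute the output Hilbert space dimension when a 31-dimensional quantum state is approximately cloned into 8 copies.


Output space = H^(tensor 8) where dim(H) = 31
dim = 31^8
= 961 (after 2 factors)
= 29791 (after 3 factors)
= 923521 (after 4 factors)
= 28629151 (after 5 factors)
= 887503681 (after 6 factors)
= 27512614111 (after 7 factors)
= 852891037441 (after 8 factors)
= 852891037441

852891037441


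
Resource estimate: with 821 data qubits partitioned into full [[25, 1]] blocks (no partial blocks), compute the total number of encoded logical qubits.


Each code block uses 25 physical qubits for 1 logical qubit(s).
Number of complete blocks = floor(821 / 25) = 32
Logical qubits = 32 * 1
= 32

32


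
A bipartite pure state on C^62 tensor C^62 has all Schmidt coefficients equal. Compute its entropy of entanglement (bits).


For a maximally entangled state in d x d:
S = log2(d) = log2(62)
= 5.9542

5.9542


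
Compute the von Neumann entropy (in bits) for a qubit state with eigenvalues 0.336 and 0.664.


S = -p*log2(p) - (1-p)*log2(1-p)
p = 0.3360, 1-p = 0.6640
= -0.3360 * log2(0.3360) - 0.6640 * log2(0.6640)
= -(-0.5287) - (-0.3923)
= 0.9209

0.9209


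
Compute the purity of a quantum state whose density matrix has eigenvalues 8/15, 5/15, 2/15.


tr(rho^2) = sum of eigenvalues squared
= (8/15)^2 + (5/15)^2 + (2/15)^2
= (64 + 25 + 4) / 225
= 93/225
= 0.4133

0.4133


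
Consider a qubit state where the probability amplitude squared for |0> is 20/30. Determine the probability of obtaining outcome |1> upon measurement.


|alpha|^2 = 20/30 = 0.6667
|beta|^2 = 1 - 20/30 = 10/30 = 0.3333
P(|1>) = |beta|^2 = 0.3333

0.3333


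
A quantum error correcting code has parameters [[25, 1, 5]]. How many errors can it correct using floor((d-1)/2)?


Code parameters: [[25, 1, 5]], distance d = 5.
Number of correctable errors = floor((d-1)/2)
= floor((5 - 1)/2)
= floor(4/2)
= 2

2


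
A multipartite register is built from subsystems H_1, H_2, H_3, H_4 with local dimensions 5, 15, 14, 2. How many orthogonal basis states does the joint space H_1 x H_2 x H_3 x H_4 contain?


dim(H_1 x H_2 x H_3 x H_4) = 5 * 15 * 14 * 2
= 75 * 14 * 2
= 1050 * 2
= 2100

2100


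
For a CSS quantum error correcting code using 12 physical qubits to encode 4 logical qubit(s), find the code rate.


Code rate R = k/n
= 4/12
= 0.3333

0.3333


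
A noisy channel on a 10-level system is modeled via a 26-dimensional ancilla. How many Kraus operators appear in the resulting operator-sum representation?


Tracing out the environment in an orthonormal basis {|i>_E} gives Kraus operators K_i = <i|_E U |0>_E.
Number of Kraus operators = dim(H_env) = d_env
= 26

26


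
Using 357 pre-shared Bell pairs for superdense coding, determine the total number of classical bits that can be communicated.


Superdense coding allows 2 classical bits per shared entangled pair.
357 pair(s) -> 2 * 357 = 714 classical bits

714


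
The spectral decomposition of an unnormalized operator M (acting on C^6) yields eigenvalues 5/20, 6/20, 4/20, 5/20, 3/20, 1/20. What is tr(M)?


tr(M) = sum of eigenvalues
= 5/20 + 6/20 + 4/20 + 5/20 + 3/20 + 1/20
= 24/20
= 1.2000

1.2000


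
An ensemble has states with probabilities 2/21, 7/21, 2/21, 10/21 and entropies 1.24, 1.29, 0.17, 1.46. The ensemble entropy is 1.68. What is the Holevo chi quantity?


chi = S(rho) - sum_i p_i * S(rho_i)
Weighted entropy = 2/21 * 1.24 + 7/21 * 1.29 + 2/21 * 0.17 + 10/21 * 1.46
= 1.2595
chi = 1.68 - 1.2595
= 0.4205

0.4205


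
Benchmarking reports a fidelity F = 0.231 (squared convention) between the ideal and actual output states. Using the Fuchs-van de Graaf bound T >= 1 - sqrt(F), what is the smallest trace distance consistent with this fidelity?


Fuchs-van de Graaf (squared-fidelity convention): 1 - sqrt(F) <= T <= sqrt(1 - F).
Lower bound: T >= 1 - sqrt(F)
sqrt(F) = sqrt(0.231) = 0.4806
T >= 1 - 0.4806
T >= 0.5194

0.5194


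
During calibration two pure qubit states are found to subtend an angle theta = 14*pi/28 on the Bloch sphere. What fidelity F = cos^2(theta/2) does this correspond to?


For states separated by angle theta on Bloch sphere:
F = cos^2(theta/2)
theta = 14*pi/28 = 1.5708
theta/2 = 0.7854
cos(theta/2) = 0.7071
F = 0.5000

0.5000


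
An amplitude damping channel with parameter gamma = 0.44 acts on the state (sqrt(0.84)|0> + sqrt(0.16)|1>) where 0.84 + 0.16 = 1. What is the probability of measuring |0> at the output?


For amplitude damping with parameter gamma on state sqrt(a)|0> + sqrt(b)|1>:
alpha^2 = 0.84, beta^2 = 0.16
P(|0>) = alpha^2 + gamma * beta^2
= 0.84 + 0.44 * 0.16
= 0.84 + 0.0704
= 0.9104

0.9104


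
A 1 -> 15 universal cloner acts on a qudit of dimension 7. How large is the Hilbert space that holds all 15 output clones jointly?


Output space = H^(tensor 15) where dim(H) = 7
dim = 7^15
= 49 (after 2 factors)
= 343 (after 3 factors)
= 2401 (after 4 factors)
= 16807 (after 5 factors)
= 117649 (after 6 factors)
= 823543 (after 7 factors)
= 5764801 (after 8 factors)
= 40353607 (after 9 factors)
= 282475249 (after 10 factors)
= 1977326743 (after 11 factors)
= 13841287201 (after 12 factors)
= 96889010407 (after 13 factors)
= 678223072849 (after 14 factors)
= 4747561509943 (after 15 factors)
= 4747561509943

4747561509943


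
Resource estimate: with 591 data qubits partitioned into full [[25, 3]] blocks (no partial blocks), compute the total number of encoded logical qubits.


Each code block uses 25 physical qubits for 3 logical qubit(s).
Number of complete blocks = floor(591 / 25) = 23
Logical qubits = 23 * 3
= 69

69


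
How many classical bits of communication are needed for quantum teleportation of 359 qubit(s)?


Quantum teleportation requires 2 classical bits per qubit teleported.
359 qubit(s) -> 2 * 359 = 718 classical bits

718


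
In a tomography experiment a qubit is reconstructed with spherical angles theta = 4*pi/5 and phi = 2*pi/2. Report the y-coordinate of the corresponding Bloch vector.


theta = 2.5133, phi = 3.1416
r_y = sin(theta)*sin(phi) = 0.5878 * 0.0000
r_y = 0.0000

0.0000


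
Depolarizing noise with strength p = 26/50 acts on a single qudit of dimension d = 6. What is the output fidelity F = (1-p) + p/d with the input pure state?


F = (1-p) + p/d
= (1 - 0.5200) + 0.5200/6
= 0.4800 + 0.0867
= 0.5667

0.5667


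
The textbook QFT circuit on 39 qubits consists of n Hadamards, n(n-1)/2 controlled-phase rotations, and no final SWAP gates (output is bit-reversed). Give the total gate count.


Hadamard gates: 39
Controlled rotations: n*(n-1)/2 = 39*38/2 = 741
SWAP gates: 0 (omitted)
Total = 39 + 741
= 780

780


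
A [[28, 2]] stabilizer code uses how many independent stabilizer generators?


For an [[n,k]] stabilizer code:
Number of stabilizer generators = n - k
= 28 - 2
= 26

26


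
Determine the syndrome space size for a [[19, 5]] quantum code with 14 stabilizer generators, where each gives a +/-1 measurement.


Each stabilizer generator gives a binary (+1 or -1) measurement outcome.
With 14 independent generators:
Total syndromes = 2^14
= 16384

16384


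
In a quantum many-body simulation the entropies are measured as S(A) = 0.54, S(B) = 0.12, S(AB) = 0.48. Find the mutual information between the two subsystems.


I(A:B) = S(A) + S(B) - S(AB)
= 0.54 + 0.12 - 0.48
= 0.1800

0.1800


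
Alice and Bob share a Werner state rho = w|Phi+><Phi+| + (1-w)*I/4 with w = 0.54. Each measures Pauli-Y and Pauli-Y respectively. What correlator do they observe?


|Phi+> = (|00> + |11>)/sqrt(2)
For the pure Bell state, <Y_A Y_B> = -1 (Bell-state Pauli correlator).
The maximally-mixed part I/4 has tr(I/4 * P tensor P) = 0 for any traceless Pauli P.
So <Y_A Y_B>_rho = w * (-1) + (1 - w) * 0
= 0.54 * (-1)
= -0.5400

-0.5400


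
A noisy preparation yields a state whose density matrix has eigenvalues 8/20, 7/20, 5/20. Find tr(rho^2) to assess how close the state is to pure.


tr(rho^2) = sum of eigenvalues squared
= (8/20)^2 + (7/20)^2 + (5/20)^2
= (64 + 49 + 25) / 400
= 138/400
= 0.3450

0.3450


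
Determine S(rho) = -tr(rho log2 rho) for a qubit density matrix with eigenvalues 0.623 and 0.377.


S = -p*log2(p) - (1-p)*log2(1-p)
p = 0.6230, 1-p = 0.3770
= -0.6230 * log2(0.6230) - 0.3770 * log2(0.3770)
= -(-0.4253) - (-0.5306)
= 0.9559

0.9559


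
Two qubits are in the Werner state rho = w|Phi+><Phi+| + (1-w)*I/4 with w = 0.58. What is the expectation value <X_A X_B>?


|Phi+> = (|00> + |11>)/sqrt(2)
For the pure Bell state, <X_A X_B> = +1 (Bell-state Pauli correlator).
The maximally-mixed part I/4 has tr(I/4 * P tensor P) = 0 for any traceless Pauli P.
So <X_A X_B>_rho = w * (+1) + (1 - w) * 0
= 0.58 * (+1)
= 0.5800

0.5800


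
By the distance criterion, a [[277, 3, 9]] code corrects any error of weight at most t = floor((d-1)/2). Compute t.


Code parameters: [[277, 3, 9]], distance d = 9.
Number of correctable errors = floor((d-1)/2)
= floor((9 - 1)/2)
= floor(8/2)
= 4

4


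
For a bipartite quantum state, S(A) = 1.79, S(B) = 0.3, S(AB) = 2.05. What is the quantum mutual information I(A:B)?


I(A:B) = S(A) + S(B) - S(AB)
= 1.79 + 0.3 - 2.05
= 0.0400

0.0400


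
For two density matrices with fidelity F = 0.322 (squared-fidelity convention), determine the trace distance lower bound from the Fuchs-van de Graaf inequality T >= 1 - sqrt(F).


Fuchs-van de Graaf (squared-fidelity convention): 1 - sqrt(F) <= T <= sqrt(1 - F).
Lower bound: T >= 1 - sqrt(F)
sqrt(F) = sqrt(0.322) = 0.5675
T >= 1 - 0.5675
T >= 0.4325

0.4325


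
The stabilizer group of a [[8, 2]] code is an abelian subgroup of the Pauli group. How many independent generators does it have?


For an [[n,k]] stabilizer code:
Number of stabilizer generators = n - k
= 8 - 2
= 6

6


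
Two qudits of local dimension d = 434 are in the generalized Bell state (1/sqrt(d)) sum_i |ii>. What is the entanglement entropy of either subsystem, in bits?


For a maximally entangled state in d x d:
S = log2(d) = log2(434)
= 8.7616

8.7616


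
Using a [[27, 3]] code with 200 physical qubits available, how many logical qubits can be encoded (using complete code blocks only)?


Each code block uses 27 physical qubits for 3 logical qubit(s).
Number of complete blocks = floor(200 / 27) = 7
Logical qubits = 7 * 3
= 21

21


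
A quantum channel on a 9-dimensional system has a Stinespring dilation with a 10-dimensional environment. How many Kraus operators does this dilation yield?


Tracing out the environment in an orthonormal basis {|i>_E} gives Kraus operators K_i = <i|_E U |0>_E.
Number of Kraus operators = dim(H_env) = d_env
= 10

10


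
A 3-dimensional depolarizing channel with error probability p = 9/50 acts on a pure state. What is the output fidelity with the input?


F = (1-p) + p/d
= (1 - 0.1800) + 0.1800/3
= 0.8200 + 0.0600
= 0.8800

0.8800


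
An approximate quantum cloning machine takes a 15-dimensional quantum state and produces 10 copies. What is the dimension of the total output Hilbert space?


Output space = H^(tensor 10) where dim(H) = 15
dim = 15^10
= 225 (after 2 factors)
= 3375 (after 3 factors)
= 50625 (after 4 factors)
= 759375 (after 5 factors)
= 11390625 (after 6 factors)
= 170859375 (after 7 factors)
= 2562890625 (after 8 factors)
= 38443359375 (after 9 factors)
= 576650390625 (after 10 factors)
= 576650390625

576650390625


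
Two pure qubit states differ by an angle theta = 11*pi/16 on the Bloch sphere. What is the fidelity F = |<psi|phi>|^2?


For states separated by angle theta on Bloch sphere:
F = cos^2(theta/2)
theta = 11*pi/16 = 2.1598
theta/2 = 1.0799
cos(theta/2) = 0.4714
F = 0.2222

0.2222


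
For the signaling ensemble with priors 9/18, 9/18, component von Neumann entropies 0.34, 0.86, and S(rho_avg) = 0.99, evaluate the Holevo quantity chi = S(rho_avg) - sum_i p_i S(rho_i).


chi = S(rho) - sum_i p_i * S(rho_i)
Weighted entropy = 9/18 * 0.34 + 9/18 * 0.86
= 0.6000
chi = 0.99 - 0.6000
= 0.3900

0.3900


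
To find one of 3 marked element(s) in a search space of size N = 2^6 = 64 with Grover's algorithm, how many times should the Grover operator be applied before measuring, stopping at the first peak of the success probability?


After j Grover iterations the success probability is P(j) = sin^2((2j+1)*theta), where sin(theta) = sqrt(k/N).
N = 2^6 = 64, k = 3
sin(theta) = sqrt(k/N) = 0.2165063509
theta = arcsin(sqrt(k/N)) = 0.2182345144 rad
P(j) reaches its first maximum when (2j+1)*theta is as close as possible to pi/2, i.e. j = round(pi/(4*theta) - 1/2).
pi/(4*theta) - 1/2 = 3.0989
(For comparison, the common estimate pi/4 * sqrt(N/k) = 3.6276; the exact maximiser is used here.)
Optimal iterations = 3

3


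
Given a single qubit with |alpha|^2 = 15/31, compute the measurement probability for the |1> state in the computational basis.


|alpha|^2 = 15/31 = 0.4839
|beta|^2 = 1 - 15/31 = 16/31 = 0.5161
P(|1>) = |beta|^2 = 0.5161

0.5161


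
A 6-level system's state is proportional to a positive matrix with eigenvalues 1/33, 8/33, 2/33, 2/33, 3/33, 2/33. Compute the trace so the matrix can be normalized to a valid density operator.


tr(M) = sum of eigenvalues
= 1/33 + 8/33 + 2/33 + 2/33 + 3/33 + 2/33
= 18/33
= 0.5455

0.5455


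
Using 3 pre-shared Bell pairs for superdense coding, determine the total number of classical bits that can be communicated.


Superdense coding allows 2 classical bits per shared entangled pair.
3 pair(s) -> 2 * 3 = 6 classical bits

6


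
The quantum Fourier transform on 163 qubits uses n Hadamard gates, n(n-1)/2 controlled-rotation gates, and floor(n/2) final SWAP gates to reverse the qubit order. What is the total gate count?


Hadamard gates: 163
Controlled rotations: n*(n-1)/2 = 163*162/2 = 13203
SWAP gates: floor(n/2) = floor(163/2) = 81
Total = 163 + 13203 + 81
= 13447

13447


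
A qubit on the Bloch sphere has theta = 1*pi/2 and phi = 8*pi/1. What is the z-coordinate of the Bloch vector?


theta = 1.5708, phi = 25.1327
r_z = cos(theta) = 0.0000

0.0000


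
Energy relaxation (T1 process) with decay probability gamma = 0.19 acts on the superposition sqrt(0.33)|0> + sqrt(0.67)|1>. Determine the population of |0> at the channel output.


For amplitude damping with parameter gamma on state sqrt(a)|0> + sqrt(b)|1>:
alpha^2 = 0.33, beta^2 = 0.67
P(|0>) = alpha^2 + gamma * beta^2
= 0.33 + 0.19 * 0.67
= 0.33 + 0.1273
= 0.4573

0.4573


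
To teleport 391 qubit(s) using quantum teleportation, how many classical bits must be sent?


Quantum teleportation requires 2 classical bits per qubit teleported.
391 qubit(s) -> 2 * 391 = 782 classical bits

782


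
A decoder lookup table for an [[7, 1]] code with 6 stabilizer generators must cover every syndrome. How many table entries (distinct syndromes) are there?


Each stabilizer generator gives a binary (+1 or -1) measurement outcome.
With 6 independent generators:
Total syndromes = 2^6
= 64

64


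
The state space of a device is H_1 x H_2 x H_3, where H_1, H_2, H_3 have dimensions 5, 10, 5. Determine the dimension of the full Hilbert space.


dim(H_1 x H_2 x H_3) = 5 * 10 * 5
= 50 * 5
= 250

250


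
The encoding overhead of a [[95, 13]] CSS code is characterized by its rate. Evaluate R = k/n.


Code rate R = k/n
= 13/95
= 0.1368

0.1368


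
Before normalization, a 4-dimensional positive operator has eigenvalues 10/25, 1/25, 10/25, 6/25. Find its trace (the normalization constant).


tr(M) = sum of eigenvalues
= 10/25 + 1/25 + 10/25 + 6/25
= 27/25
= 1.0800

1.0800


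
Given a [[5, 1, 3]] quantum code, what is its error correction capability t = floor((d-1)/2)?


Code parameters: [[5, 1, 3]], distance d = 3.
Number of correctable errors = floor((d-1)/2)
= floor((3 - 1)/2)
= floor(2/2)
= 1

1


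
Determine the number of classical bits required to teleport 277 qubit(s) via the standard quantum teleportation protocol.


Quantum teleportation requires 2 classical bits per qubit teleported.
277 qubit(s) -> 2 * 277 = 554 classical bits

554


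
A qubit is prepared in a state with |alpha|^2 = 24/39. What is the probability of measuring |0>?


|alpha|^2 = 24/39 = 0.6154
|beta|^2 = 1 - 24/39 = 15/39 = 0.3846
P(|0>) = |alpha|^2 = 0.6154

0.6154


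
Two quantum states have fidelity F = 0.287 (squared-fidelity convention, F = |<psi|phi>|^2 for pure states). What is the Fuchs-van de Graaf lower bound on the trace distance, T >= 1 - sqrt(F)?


Fuchs-van de Graaf (squared-fidelity convention): 1 - sqrt(F) <= T <= sqrt(1 - F).
Lower bound: T >= 1 - sqrt(F)
sqrt(F) = sqrt(0.287) = 0.5357
T >= 1 - 0.5357
T >= 0.4643

0.4643


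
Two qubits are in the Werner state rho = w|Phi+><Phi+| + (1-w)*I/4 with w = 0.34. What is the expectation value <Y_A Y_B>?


|Phi+> = (|00> + |11>)/sqrt(2)
For the pure Bell state, <Y_A Y_B> = -1 (Bell-state Pauli correlator).
The maximally-mixed part I/4 has tr(I/4 * P tensor P) = 0 for any traceless Pauli P.
So <Y_A Y_B>_rho = w * (-1) + (1 - w) * 0
= 0.34 * (-1)
= -0.3400

-0.3400


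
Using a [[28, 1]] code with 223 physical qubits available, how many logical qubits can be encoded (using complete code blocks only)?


Each code block uses 28 physical qubits for 1 logical qubit(s).
Number of complete blocks = floor(223 / 28) = 7
Logical qubits = 7 * 1
= 7

7


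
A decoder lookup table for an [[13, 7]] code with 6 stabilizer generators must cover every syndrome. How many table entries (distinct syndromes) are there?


Each stabilizer generator gives a binary (+1 or -1) measurement outcome.
With 6 independent generators:
Total syndromes = 2^6
= 64

64


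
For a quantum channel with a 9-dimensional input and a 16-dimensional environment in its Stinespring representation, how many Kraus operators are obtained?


Tracing out the environment in an orthonormal basis {|i>_E} gives Kraus operators K_i = <i|_E U |0>_E.
Number of Kraus operators = dim(H_env) = d_env
= 16

16


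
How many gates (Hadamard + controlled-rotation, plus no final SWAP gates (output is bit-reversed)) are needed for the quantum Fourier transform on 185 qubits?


Hadamard gates: 185
Controlled rotations: n*(n-1)/2 = 185*184/2 = 17020
SWAP gates: 0 (omitted)
Total = 185 + 17020
= 17205

17205


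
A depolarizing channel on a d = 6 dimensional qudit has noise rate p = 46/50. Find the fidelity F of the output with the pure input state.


F = (1-p) + p/d
= (1 - 0.9200) + 0.9200/6
= 0.0800 + 0.1533
= 0.2333

0.2333


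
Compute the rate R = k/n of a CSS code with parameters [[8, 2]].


Code rate R = k/n
= 2/8
= 0.2500

0.2500


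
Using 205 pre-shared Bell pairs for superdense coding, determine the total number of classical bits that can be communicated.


Superdense coding allows 2 classical bits per shared entangled pair.
205 pair(s) -> 2 * 205 = 410 classical bits

410


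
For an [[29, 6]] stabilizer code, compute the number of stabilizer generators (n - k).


For an [[n,k]] stabilizer code:
Number of stabilizer generators = n - k
= 29 - 6
= 23

23


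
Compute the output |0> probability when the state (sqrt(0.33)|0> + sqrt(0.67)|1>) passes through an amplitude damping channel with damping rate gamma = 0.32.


For amplitude damping with parameter gamma on state sqrt(a)|0> + sqrt(b)|1>:
alpha^2 = 0.33, beta^2 = 0.67
P(|0>) = alpha^2 + gamma * beta^2
= 0.33 + 0.32 * 0.67
= 0.33 + 0.2144
= 0.5444

0.5444


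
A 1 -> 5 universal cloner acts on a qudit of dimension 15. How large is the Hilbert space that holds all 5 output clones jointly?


Output space = H^(tensor 5) where dim(H) = 15
dim = 15^5
= 225 (after 2 factors)
= 3375 (after 3 factors)
= 50625 (after 4 factors)
= 759375 (after 5 factors)
= 759375

759375


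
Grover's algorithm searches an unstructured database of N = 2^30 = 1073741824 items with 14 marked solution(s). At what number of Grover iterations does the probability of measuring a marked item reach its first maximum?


After j Grover iterations the success probability is P(j) = sin^2((2j+1)*theta), where sin(theta) = sqrt(k/N).
N = 2^30 = 1073741824, k = 14
sin(theta) = sqrt(k/N) = 0.0001141863216
theta = arcsin(sqrt(k/N)) = 0.0001141863219 rad
P(j) reaches its first maximum when (2j+1)*theta is as close as possible to pi/2, i.e. j = round(pi/(4*theta) - 1/2).
pi/(4*theta) - 1/2 = 6877.7158
(For comparison, the common estimate pi/4 * sqrt(N/k) = 6878.2158; the exact maximiser is used here.)
Optimal iterations = 6878

6878


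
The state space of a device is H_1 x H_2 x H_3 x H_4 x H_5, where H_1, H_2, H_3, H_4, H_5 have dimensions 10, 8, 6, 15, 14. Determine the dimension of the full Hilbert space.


dim(H_1 x H_2 x H_3 x H_4 x H_5) = 10 * 8 * 6 * 15 * 14
= 80 * 6 * 15 * 14
= 480 * 15 * 14
= 7200 * 14
= 100800

100800


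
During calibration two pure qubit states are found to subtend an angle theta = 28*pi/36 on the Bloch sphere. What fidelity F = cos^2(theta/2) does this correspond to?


For states separated by angle theta on Bloch sphere:
F = cos^2(theta/2)
theta = 28*pi/36 = 2.4435
theta/2 = 1.2217
cos(theta/2) = 0.3420
F = 0.1170

0.1170


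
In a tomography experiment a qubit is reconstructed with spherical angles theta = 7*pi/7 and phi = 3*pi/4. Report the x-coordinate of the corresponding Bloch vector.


theta = 3.1416, phi = 2.3562
r_x = sin(theta)*cos(phi) = 0.0000 * -0.7071
r_x = 0.0000

0.0000


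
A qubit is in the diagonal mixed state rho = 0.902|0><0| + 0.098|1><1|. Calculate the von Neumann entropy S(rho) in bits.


S = -p*log2(p) - (1-p)*log2(1-p)
p = 0.9020, 1-p = 0.0980
= -0.9020 * log2(0.9020) - 0.0980 * log2(0.0980)
= -(-0.1342) - (-0.3284)
= 0.4626

0.4626


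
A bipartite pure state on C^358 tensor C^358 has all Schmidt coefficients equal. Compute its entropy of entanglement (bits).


For a maximally entangled state in d x d:
S = log2(d) = log2(358)
= 8.4838

8.4838


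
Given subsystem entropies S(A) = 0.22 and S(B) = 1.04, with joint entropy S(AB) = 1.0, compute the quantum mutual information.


I(A:B) = S(A) + S(B) - S(AB)
= 0.22 + 1.04 - 1.0
= 0.2600

0.2600


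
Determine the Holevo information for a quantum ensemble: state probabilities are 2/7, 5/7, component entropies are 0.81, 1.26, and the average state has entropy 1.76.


chi = S(rho) - sum_i p_i * S(rho_i)
Weighted entropy = 2/7 * 0.81 + 5/7 * 1.26
= 1.1314
chi = 1.76 - 1.1314
= 0.6286

0.6286


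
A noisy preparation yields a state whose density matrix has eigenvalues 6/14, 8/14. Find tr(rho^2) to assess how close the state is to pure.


tr(rho^2) = sum of eigenvalues squared
= (6/14)^2 + (8/14)^2
= (36 + 64) / 196
= 100/196
= 0.5102

0.5102


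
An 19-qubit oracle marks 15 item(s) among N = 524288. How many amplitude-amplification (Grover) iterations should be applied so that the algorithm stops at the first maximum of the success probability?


After j Grover iterations the success probability is P(j) = sin^2((2j+1)*theta), where sin(theta) = sqrt(k/N).
N = 2^19 = 524288, k = 15
sin(theta) = sqrt(k/N) = 0.005348853101
theta = arcsin(sqrt(k/N)) = 0.005348878606 rad
P(j) reaches its first maximum when (2j+1)*theta is as close as possible to pi/2, i.e. j = round(pi/(4*theta) - 1/2).
pi/(4*theta) - 1/2 = 146.3342
(For comparison, the common estimate pi/4 * sqrt(N/k) = 146.8349; the exact maximiser is used here.)
Optimal iterations = 146

146


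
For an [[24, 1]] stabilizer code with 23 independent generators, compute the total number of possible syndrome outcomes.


Each stabilizer generator gives a binary (+1 or -1) measurement outcome.
With 23 independent generators:
Total syndromes = 2^23
= 8388608

8388608


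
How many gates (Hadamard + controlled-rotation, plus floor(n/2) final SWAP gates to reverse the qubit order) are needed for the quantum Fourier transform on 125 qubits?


Hadamard gates: 125
Controlled rotations: n*(n-1)/2 = 125*124/2 = 7750
SWAP gates: floor(n/2) = floor(125/2) = 62
Total = 125 + 7750 + 62
= 7937

7937


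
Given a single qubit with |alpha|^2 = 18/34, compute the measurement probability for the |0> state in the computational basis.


|alpha|^2 = 18/34 = 0.5294
|beta|^2 = 1 - 18/34 = 16/34 = 0.4706
P(|0>) = |alpha|^2 = 0.5294

0.5294


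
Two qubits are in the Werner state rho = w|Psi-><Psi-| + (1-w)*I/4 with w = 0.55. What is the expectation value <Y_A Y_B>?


|Psi-> = (|01> - |10>)/sqrt(2)
For the pure Bell state, <Y_A Y_B> = -1 (Bell-state Pauli correlator).
The maximally-mixed part I/4 has tr(I/4 * P tensor P) = 0 for any traceless Pauli P.
So <Y_A Y_B>_rho = w * (-1) + (1 - w) * 0
= 0.55 * (-1)
= -0.5500

-0.5500


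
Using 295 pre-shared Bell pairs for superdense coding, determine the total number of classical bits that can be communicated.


Superdense coding allows 2 classical bits per shared entangled pair.
295 pair(s) -> 2 * 295 = 590 classical bits

590


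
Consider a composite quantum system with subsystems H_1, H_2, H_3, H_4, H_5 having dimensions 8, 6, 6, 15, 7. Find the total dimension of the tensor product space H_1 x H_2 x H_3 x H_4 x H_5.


dim(H_1 x H_2 x H_3 x H_4 x H_5) = 8 * 6 * 6 * 15 * 7
= 48 * 6 * 15 * 7
= 288 * 15 * 7
= 4320 * 7
= 30240

30240


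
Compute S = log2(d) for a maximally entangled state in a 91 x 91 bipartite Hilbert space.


For a maximally entangled state in d x d:
S = log2(d) = log2(91)
= 6.5078

6.5078


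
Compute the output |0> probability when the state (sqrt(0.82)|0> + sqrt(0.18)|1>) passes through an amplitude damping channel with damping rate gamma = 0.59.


For amplitude damping with parameter gamma on state sqrt(a)|0> + sqrt(b)|1>:
alpha^2 = 0.82, beta^2 = 0.18
P(|0>) = alpha^2 + gamma * beta^2
= 0.82 + 0.59 * 0.18
= 0.82 + 0.1062
= 0.9262

0.9262


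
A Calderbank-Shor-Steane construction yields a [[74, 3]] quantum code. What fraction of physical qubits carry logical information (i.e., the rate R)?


Code rate R = k/n
= 3/74
= 0.0405

0.0405


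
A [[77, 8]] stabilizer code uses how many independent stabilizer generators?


For an [[n,k]] stabilizer code:
Number of stabilizer generators = n - k
= 77 - 8
= 69

69


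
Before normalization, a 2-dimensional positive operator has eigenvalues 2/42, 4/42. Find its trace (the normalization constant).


tr(M) = sum of eigenvalues
= 2/42 + 4/42
= 6/42
= 0.1429

0.1429


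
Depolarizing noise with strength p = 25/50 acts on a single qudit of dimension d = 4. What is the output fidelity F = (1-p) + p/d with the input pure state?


F = (1-p) + p/d
= (1 - 0.5000) + 0.5000/4
= 0.5000 + 0.1250
= 0.6250

0.6250


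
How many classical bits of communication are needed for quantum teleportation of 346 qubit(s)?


Quantum teleportation requires 2 classical bits per qubit teleported.
346 qubit(s) -> 2 * 346 = 692 classical bits

692


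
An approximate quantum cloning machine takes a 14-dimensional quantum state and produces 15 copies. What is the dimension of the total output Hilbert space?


Output space = H^(tensor 15) where dim(H) = 14
dim = 14^15
= 196 (after 2 factors)
= 2744 (after 3 factors)
= 38416 (after 4 factors)
= 537824 (after 5 factors)
= 7529536 (after 6 factors)
= 105413504 (after 7 factors)
= 1475789056 (after 8 factors)
= 20661046784 (after 9 factors)
= 289254654976 (after 10 factors)
= 4049565169664 (after 11 factors)
= 56693912375296 (after 12 factors)
= 793714773254144 (after 13 factors)
= 11112006825558016 (after 14 factors)
= 155568095557812224 (after 15 factors)
= 155568095557812224

155568095557812224


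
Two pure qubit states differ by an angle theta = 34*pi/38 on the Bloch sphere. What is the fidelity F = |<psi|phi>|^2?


For states separated by angle theta on Bloch sphere:
F = cos^2(theta/2)
theta = 34*pi/38 = 2.8109
theta/2 = 1.4054
cos(theta/2) = 0.1646
F = 0.0271

0.0271


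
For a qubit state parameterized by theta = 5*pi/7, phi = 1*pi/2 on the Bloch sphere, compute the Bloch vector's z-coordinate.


theta = 2.2440, phi = 1.5708
r_z = cos(theta) = -0.6235

-0.6235


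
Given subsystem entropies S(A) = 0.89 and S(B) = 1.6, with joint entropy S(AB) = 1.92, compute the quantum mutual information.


I(A:B) = S(A) + S(B) - S(AB)
= 0.89 + 1.6 - 1.92
= 0.5700

0.5700


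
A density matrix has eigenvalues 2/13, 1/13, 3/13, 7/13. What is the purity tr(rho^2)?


tr(rho^2) = sum of eigenvalues squared
= (2/13)^2 + (1/13)^2 + (3/13)^2 + (7/13)^2
= (4 + 1 + 9 + 49) / 169
= 63/169
= 0.3728

0.3728


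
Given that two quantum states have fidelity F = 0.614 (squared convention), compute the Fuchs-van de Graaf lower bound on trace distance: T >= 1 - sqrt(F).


Fuchs-van de Graaf (squared-fidelity convention): 1 - sqrt(F) <= T <= sqrt(1 - F).
Lower bound: T >= 1 - sqrt(F)
sqrt(F) = sqrt(0.614) = 0.7836
T >= 1 - 0.7836
T >= 0.2164

0.2164


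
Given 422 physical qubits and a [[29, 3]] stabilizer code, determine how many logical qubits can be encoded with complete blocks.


Each code block uses 29 physical qubits for 3 logical qubit(s).
Number of complete blocks = floor(422 / 29) = 14
Logical qubits = 14 * 3
= 42

42


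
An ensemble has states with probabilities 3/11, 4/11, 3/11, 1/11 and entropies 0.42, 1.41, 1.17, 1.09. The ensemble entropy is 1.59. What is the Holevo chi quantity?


chi = S(rho) - sum_i p_i * S(rho_i)
Weighted entropy = 3/11 * 0.42 + 4/11 * 1.41 + 3/11 * 1.17 + 1/11 * 1.09
= 1.0455
chi = 1.59 - 1.0455
= 0.5445

0.5445


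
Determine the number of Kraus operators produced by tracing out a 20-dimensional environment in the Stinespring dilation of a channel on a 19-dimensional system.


Tracing out the environment in an orthonormal basis {|i>_E} gives Kraus operators K_i = <i|_E U |0>_E.
Number of Kraus operators = dim(H_env) = d_env
= 20

20


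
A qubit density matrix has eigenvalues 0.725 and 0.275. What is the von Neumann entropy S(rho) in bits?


S = -p*log2(p) - (1-p)*log2(1-p)
p = 0.7250, 1-p = 0.2750
= -0.7250 * log2(0.7250) - 0.2750 * log2(0.2750)
= -(-0.3364) - (-0.5122)
= 0.8485

0.8485


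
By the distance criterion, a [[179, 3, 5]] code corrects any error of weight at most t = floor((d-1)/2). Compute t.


Code parameters: [[179, 3, 5]], distance d = 5.
Number of correctable errors = floor((d-1)/2)
= floor((5 - 1)/2)
= floor(4/2)
= 2

2


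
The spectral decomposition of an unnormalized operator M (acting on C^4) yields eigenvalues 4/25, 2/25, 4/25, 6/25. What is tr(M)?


tr(M) = sum of eigenvalues
= 4/25 + 2/25 + 4/25 + 6/25
= 16/25
= 0.6400

0.6400
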